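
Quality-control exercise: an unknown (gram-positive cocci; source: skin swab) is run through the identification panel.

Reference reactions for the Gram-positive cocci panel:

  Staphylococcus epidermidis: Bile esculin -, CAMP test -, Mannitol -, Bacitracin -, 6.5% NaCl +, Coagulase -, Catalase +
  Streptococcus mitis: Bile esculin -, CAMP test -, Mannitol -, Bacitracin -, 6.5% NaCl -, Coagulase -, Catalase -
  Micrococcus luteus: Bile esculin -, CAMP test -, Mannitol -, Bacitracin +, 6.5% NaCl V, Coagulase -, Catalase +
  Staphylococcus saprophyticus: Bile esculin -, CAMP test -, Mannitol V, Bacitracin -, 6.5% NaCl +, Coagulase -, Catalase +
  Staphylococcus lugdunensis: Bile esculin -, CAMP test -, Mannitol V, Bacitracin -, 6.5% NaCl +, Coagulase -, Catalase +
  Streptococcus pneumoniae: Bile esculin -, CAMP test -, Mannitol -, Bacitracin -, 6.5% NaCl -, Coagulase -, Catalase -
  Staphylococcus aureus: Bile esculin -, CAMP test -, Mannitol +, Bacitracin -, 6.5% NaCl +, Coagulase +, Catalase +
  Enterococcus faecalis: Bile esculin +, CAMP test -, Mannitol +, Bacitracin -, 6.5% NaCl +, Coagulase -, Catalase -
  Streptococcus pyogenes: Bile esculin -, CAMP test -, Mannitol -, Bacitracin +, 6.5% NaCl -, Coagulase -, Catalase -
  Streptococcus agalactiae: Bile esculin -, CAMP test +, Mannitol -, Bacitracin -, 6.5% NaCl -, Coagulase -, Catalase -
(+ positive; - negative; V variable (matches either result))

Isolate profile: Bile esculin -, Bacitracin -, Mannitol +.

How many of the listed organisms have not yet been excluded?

3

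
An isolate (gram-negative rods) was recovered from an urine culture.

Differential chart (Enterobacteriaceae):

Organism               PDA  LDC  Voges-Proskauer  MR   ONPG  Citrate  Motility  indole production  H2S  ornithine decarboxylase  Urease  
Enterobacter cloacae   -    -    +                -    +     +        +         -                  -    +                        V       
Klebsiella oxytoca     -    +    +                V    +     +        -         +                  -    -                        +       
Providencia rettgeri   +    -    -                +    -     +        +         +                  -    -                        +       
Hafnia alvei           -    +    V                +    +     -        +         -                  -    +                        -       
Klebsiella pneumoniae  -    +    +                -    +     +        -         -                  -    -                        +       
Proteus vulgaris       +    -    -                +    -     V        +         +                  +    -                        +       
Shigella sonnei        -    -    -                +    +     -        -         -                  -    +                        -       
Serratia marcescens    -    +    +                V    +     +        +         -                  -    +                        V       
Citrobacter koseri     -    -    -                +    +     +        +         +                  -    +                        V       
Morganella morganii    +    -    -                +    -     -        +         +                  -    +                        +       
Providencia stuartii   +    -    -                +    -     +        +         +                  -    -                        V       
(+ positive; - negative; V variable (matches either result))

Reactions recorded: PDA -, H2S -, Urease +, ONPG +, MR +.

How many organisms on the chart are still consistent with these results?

ONPG +: excludes Providencia rettgeri, Proteus vulgaris, Morganella morganii, Providencia stuartii — 7 left.
Urease +: excludes Hafnia alvei, Shigella sonnei — 5 left.
H2S -: all 5 remaining candidates are consistent.
PDA -: all 5 remaining candidates are consistent.
MR +: excludes Enterobacter cloacae, Klebsiella pneumoniae — 3 left.
Still consistent: Citrobacter koseri, Klebsiella oxytoca, Serratia marcescens.

3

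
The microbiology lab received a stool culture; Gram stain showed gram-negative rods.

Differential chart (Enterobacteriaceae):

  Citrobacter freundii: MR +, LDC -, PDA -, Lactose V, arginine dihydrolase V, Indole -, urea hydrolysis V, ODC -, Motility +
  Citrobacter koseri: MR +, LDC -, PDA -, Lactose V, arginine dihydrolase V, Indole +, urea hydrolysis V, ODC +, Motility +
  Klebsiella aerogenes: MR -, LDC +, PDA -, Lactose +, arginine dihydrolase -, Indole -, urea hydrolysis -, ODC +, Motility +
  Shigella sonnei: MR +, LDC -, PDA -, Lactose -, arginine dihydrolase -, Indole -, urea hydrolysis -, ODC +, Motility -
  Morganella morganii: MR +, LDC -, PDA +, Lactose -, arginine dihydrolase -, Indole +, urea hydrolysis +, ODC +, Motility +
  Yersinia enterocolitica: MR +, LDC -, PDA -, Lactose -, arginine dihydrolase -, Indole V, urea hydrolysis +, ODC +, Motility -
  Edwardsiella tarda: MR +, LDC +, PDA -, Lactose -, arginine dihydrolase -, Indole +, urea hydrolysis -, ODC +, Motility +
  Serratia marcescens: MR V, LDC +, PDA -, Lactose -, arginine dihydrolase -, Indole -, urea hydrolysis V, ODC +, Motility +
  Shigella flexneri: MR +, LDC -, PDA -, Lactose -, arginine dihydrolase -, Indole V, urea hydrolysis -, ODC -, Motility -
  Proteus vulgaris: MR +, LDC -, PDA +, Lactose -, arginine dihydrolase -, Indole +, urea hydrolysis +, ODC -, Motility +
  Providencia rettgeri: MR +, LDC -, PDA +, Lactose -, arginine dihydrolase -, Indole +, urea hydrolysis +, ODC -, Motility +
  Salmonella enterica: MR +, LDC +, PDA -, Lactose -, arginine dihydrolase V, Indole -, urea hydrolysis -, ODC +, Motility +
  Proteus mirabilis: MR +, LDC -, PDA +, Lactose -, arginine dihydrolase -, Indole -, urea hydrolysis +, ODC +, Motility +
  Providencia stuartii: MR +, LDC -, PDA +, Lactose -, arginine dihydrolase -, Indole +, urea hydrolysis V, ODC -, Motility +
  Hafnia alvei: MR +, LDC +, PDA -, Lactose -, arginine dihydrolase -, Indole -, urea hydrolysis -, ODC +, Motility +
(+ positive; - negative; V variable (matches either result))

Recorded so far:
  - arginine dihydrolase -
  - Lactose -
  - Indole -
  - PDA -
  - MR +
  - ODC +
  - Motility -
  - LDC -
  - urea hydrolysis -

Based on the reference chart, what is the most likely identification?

urea hydrolysis -: excludes 5 organisms — 10 left.
LDC -: excludes 5 organisms — 5 left.
arginine dihydrolase -: all 5 remaining candidates are consistent.
ODC +: excludes Citrobacter freundii, Shigella flexneri, Providencia stuartii — 2 left.
PDA -: all 2 remaining candidates are consistent.
Motility -: excludes Citrobacter koseri — 1 left.
Indole -: the one remaining candidate is consistent.
Lactose -: the one remaining candidate is consistent.
MR +: the one remaining candidate is consistent.

Shigella sonnei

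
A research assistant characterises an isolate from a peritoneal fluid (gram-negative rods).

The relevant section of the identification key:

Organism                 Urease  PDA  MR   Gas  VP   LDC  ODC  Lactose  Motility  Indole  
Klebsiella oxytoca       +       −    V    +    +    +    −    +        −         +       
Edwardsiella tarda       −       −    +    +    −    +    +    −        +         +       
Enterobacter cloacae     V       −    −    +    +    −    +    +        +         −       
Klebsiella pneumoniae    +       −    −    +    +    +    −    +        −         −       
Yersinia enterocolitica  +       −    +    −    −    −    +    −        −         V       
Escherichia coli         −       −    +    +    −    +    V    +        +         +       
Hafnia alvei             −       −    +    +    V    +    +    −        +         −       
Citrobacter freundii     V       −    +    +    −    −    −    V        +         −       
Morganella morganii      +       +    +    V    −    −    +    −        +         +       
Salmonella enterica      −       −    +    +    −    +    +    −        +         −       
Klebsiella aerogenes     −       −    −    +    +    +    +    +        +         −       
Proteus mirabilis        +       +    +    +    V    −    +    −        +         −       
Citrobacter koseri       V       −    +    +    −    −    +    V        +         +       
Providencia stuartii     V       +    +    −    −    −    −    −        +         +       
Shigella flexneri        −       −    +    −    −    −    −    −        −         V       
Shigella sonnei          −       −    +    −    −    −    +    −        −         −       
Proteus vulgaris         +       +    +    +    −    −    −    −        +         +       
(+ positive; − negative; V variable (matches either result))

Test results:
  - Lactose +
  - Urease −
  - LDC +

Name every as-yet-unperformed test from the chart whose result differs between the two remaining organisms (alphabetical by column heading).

Lactose +: excludes 10 organisms — 7 left.
LDC +: excludes Enterobacter cloacae, Citrobacter freundii, Citrobacter koseri — 4 left.
Urease −: excludes Klebsiella oxytoca, Klebsiella pneumoniae — 2 left.
Two candidates remain: Escherichia coli and Klebsiella aerogenes.
  PDA: − vs − — same for both, does not separate.
  MR: Escherichia coli +, Klebsiella aerogenes − — discriminates.
  Gas: + vs + — same for both, does not separate.
  VP: Escherichia coli −, Klebsiella aerogenes + — discriminates.
  ODC: V vs + — variable for at least one, does not separate.
  Motility: + vs + — same for both, does not separate.
  Indole: Escherichia coli +, Klebsiella aerogenes − — discriminates.

Indole, MR, VP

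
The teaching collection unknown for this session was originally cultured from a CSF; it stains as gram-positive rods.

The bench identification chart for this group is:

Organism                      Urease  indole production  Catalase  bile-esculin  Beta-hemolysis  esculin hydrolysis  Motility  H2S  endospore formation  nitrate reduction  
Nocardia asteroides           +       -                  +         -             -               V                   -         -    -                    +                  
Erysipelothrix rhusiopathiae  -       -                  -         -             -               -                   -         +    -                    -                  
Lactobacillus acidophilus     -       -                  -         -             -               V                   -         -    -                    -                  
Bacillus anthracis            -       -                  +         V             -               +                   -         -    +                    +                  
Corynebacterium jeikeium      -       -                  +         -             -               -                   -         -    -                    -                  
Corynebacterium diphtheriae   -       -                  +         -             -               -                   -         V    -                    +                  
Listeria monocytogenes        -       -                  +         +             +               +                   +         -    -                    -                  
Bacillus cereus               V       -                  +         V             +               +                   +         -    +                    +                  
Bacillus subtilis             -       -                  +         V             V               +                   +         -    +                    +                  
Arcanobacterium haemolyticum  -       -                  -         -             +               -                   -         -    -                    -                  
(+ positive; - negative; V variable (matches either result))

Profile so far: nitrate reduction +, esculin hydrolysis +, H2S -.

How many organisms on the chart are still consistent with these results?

esculin hydrolysis +: excludes Erysipelothrix rhusiopathiae, Corynebacterium jeikeium, Corynebacterium diphtheriae, Arcanobacterium haemolyticum — 6 left.
H2S -: all 6 remaining candidates are consistent.
nitrate reduction +: excludes Lactobacillus acidophilus, Listeria monocytogenes — 4 left.
Still consistent: Bacillus anthracis, Bacillus cereus, Bacillus subtilis, Nocardia asteroides.

4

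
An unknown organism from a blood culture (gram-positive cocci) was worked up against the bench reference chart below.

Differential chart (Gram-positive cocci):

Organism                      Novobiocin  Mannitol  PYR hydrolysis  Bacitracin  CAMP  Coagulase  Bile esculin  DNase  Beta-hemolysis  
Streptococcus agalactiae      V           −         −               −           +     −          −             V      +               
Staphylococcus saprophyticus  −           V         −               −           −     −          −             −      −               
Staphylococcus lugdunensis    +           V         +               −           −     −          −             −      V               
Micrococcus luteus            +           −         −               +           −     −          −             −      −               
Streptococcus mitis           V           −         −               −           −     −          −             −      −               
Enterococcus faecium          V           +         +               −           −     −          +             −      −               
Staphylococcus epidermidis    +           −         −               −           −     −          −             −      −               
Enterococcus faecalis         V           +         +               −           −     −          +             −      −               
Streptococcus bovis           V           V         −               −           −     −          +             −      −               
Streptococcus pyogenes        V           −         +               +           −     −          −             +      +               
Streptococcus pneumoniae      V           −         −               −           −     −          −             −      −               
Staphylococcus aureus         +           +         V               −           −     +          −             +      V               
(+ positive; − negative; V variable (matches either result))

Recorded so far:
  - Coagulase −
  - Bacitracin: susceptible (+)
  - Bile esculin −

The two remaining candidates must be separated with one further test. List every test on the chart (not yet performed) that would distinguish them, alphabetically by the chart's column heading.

Coagulase −: excludes Staphylococcus aureus — 11 left.
Bacitracin +: excludes 9 organisms — 2 left.
Bile esculin −: all 2 remaining candidates are consistent.
Two candidates remain: Micrococcus luteus and Streptococcus pyogenes.
  Novobiocin: + vs V — variable for at least one, does not separate.
  Mannitol: − vs − — same for both, does not separate.
  PYR hydrolysis: Micrococcus luteus −, Streptococcus pyogenes + — discriminates.
  CAMP: − vs − — same for both, does not separate.
  DNase: Micrococcus luteus −, Streptococcus pyogenes + — discriminates.
  Beta-hemolysis: Micrococcus luteus −, Streptococcus pyogenes + — discriminates.

Beta-hemolysis, DNase, PYR hydrolysis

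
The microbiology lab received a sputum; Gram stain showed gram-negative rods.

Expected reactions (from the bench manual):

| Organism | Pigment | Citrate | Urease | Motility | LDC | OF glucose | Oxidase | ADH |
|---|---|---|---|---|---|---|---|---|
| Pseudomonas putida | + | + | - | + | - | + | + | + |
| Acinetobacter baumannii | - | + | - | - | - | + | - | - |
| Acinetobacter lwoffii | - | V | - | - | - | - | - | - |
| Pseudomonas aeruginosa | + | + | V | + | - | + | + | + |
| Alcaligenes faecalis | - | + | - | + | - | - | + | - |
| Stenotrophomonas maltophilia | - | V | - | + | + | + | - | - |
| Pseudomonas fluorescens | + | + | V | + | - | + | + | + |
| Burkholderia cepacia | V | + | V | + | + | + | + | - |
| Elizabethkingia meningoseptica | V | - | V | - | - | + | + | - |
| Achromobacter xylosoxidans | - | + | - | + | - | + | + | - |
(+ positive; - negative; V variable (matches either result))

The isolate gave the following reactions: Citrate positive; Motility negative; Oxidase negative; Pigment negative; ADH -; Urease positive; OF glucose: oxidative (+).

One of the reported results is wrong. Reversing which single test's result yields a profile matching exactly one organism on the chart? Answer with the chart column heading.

As reported, no row in the chart matches all 7 reactions.
Reversing Pigment → still no organism matches.
Reversing ADH → still no organism matches.
Reversing Urease (to -) → unique match: Acinetobacter baumannii.
Reversing Oxidase → still no organism matches.
Reversing OF glucose → still no organism matches.
Reversing Motility → still no organism matches.
Reversing Citrate → still no organism matches.

Urease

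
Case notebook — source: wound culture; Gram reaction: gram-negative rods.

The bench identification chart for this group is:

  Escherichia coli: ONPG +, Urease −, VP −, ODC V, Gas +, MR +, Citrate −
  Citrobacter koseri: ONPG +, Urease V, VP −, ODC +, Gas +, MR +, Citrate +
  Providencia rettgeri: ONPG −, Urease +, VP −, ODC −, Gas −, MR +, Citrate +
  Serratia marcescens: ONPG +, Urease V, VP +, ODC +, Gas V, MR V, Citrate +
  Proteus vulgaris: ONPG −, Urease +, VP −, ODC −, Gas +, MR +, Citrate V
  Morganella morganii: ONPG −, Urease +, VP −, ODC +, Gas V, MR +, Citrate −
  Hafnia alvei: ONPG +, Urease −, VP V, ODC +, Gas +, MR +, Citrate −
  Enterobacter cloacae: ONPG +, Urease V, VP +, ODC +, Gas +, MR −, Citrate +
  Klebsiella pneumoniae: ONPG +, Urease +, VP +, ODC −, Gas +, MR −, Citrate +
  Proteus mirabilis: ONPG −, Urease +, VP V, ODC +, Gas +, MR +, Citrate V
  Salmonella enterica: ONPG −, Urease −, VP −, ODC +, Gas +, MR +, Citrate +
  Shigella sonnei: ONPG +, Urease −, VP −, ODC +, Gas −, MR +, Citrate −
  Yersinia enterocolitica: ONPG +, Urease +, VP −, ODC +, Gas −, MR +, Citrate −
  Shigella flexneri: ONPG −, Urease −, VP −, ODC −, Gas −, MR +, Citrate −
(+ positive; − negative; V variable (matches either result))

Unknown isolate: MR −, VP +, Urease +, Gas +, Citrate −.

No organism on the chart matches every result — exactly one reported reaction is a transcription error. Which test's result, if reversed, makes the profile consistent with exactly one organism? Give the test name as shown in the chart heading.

As reported, no row in the chart matches all 5 reactions.
Reversing Urease → still no organism matches.
Reversing Gas → still no organism matches.
Reversing VP → still no organism matches.
Reversing Citrate → 3 organisms match (not unique).
Reversing MR (to +) → unique match: Proteus mirabilis.

MR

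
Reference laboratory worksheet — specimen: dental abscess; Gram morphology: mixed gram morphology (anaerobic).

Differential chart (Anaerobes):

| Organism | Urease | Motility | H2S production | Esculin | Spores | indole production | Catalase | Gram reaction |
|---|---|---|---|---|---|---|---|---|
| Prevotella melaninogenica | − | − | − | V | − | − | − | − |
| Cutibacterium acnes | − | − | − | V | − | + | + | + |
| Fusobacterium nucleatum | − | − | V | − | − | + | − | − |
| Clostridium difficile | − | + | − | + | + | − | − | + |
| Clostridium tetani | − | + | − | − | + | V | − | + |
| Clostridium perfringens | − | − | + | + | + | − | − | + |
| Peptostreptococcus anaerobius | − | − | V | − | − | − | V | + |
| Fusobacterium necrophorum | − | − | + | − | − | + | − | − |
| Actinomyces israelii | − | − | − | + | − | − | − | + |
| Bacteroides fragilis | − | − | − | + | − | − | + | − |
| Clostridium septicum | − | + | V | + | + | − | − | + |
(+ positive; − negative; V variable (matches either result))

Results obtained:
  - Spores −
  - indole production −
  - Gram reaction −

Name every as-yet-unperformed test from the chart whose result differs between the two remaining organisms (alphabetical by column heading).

Catalase

Spores −: excludes Clostridium difficile, Clostridium tetani, Clostridium perfringens, Clostridium septicum — 7 left.
Gram reaction −: excludes Cutibacterium acnes, Peptostreptococcus anaerobius, Actinomyces israelii — 4 left.
indole production −: excludes Fusobacterium nucleatum, Fusobacterium necrophorum — 2 left.
Two candidates remain: Bacteroides fragilis and Prevotella melaninogenica.
  Urease: − vs − — same for both, does not separate.
  Motility: − vs − — same for both, does not separate.
  H2S production: − vs − — same for both, does not separate.
  Esculin: + vs V — variable for at least one, does not separate.
  Catalase: Bacteroides fragilis +, Prevotella melaninogenica − — discriminates.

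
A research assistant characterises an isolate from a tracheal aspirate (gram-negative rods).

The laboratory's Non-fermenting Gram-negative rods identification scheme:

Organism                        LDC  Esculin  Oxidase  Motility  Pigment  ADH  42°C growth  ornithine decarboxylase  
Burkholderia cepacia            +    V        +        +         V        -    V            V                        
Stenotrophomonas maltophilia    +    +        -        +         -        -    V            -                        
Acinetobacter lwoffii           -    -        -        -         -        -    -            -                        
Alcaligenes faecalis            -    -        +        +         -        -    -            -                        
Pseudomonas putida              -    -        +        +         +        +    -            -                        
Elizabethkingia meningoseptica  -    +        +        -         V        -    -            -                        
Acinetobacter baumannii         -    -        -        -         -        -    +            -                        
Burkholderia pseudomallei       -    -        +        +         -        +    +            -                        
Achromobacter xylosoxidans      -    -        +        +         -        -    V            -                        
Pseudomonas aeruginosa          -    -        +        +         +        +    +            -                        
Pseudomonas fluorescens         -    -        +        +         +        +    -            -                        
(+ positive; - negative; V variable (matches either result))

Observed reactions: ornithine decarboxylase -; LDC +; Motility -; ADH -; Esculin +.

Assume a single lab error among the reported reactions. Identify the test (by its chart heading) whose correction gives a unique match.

LDC

As reported, no row in the chart matches all 5 reactions.
Reversing LDC (to -) → unique match: Elizabethkingia meningoseptica.
Reversing Esculin → still no organism matches.
Reversing Motility → 2 organisms match (not unique).
Reversing ornithine decarboxylase → still no organism matches.
Reversing ADH → still no organism matches.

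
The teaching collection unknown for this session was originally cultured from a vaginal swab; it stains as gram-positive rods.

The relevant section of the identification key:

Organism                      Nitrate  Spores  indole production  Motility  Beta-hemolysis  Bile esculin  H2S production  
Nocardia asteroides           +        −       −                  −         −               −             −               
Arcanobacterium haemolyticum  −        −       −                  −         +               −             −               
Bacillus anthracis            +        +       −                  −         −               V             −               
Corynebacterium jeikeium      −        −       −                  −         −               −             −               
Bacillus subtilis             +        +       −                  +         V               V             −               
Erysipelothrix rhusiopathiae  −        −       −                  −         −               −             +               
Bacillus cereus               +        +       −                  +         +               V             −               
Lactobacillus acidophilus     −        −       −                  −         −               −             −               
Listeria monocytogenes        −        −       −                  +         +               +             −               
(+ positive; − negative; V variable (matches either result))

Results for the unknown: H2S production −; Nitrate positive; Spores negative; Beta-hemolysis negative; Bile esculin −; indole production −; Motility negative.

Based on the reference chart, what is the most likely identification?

Nocardia asteroides

Spores −: excludes Bacillus anthracis, Bacillus subtilis, Bacillus cereus — 6 left.
Nitrate +: excludes 5 organisms — 1 left.
Beta-hemolysis −: the one remaining candidate is consistent.
Motility −: the one remaining candidate is consistent.
H2S production −: the one remaining candidate is consistent.
Bile esculin −: the one remaining candidate is consistent.
indole production −: the one remaining candidate is consistent.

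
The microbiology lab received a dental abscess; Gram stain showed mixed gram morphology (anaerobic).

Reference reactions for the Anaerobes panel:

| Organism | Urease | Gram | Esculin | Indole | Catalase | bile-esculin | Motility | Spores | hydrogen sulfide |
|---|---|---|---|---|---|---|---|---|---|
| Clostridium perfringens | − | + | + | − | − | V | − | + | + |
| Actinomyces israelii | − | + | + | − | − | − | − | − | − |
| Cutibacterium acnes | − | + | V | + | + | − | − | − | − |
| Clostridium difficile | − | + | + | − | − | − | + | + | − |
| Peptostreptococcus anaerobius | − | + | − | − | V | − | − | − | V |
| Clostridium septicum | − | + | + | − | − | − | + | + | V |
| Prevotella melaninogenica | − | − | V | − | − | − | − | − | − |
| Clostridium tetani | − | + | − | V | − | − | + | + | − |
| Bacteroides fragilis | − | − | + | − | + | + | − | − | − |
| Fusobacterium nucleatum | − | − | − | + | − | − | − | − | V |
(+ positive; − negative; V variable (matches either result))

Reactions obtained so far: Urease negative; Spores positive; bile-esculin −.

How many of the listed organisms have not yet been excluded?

Urease −: all 10 remaining candidates are consistent.
Spores +: excludes 6 organisms — 4 left.
bile-esculin −: all 4 remaining candidates are consistent.
Still consistent: Clostridium difficile, Clostridium perfringens, Clostridium septicum, Clostridium tetani.

4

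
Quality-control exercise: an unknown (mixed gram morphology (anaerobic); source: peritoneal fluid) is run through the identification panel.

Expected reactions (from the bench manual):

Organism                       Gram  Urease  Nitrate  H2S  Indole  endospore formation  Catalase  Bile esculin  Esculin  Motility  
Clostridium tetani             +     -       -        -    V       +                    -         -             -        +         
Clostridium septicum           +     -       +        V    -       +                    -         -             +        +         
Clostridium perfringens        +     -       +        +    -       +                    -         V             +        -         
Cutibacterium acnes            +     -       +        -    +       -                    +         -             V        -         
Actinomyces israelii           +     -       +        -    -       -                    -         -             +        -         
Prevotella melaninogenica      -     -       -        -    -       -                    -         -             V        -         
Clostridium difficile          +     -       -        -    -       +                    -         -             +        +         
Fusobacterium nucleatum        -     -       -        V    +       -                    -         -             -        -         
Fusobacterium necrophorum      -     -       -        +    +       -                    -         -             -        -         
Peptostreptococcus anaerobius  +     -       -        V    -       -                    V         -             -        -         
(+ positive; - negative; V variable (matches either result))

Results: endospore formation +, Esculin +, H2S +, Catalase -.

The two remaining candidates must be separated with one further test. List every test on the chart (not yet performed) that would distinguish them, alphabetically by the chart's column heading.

Esculin +: excludes Clostridium tetani, Fusobacterium nucleatum, Fusobacterium necrophorum, Peptostreptococcus anaerobius — 6 left.
endospore formation +: excludes Cutibacterium acnes, Actinomyces israelii, Prevotella melaninogenica — 3 left.
Catalase -: all 3 remaining candidates are consistent.
H2S +: excludes Clostridium difficile — 2 left.
Two candidates remain: Clostridium perfringens and Clostridium septicum.
  Gram: + vs + — same for both, does not separate.
  Urease: - vs - — same for both, does not separate.
  Nitrate: + vs + — same for both, does not separate.
  Indole: - vs - — same for both, does not separate.
  Bile esculin: V vs - — variable for at least one, does not separate.
  Motility: Clostridium perfringens -, Clostridium septicum + — discriminates.

Motility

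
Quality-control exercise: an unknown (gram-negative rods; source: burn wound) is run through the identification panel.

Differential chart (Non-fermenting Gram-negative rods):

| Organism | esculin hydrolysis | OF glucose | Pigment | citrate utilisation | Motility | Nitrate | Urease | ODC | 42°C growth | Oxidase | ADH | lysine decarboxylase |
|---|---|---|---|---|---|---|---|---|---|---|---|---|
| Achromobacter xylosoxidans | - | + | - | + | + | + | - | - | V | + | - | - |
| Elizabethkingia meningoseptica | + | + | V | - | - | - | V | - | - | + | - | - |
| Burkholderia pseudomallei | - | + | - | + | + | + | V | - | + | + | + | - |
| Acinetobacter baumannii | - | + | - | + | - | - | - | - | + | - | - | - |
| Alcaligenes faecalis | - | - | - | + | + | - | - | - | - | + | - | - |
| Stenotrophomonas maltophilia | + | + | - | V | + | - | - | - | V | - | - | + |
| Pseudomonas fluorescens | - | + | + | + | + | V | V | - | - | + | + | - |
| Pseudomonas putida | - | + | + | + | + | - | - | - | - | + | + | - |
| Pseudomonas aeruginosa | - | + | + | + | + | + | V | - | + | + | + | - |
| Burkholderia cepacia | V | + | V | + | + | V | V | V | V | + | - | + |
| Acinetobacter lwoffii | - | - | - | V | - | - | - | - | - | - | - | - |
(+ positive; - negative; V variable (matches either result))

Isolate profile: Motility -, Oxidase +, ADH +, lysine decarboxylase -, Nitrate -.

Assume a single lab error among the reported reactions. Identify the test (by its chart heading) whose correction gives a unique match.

As reported, no row in the chart matches all 5 reactions.
Reversing Motility → 2 organisms match (not unique).
Reversing ADH (to -) → unique match: Elizabethkingia meningoseptica.
Reversing Oxidase → still no organism matches.
Reversing lysine decarboxylase → still no organism matches.
Reversing Nitrate → still no organism matches.

ADH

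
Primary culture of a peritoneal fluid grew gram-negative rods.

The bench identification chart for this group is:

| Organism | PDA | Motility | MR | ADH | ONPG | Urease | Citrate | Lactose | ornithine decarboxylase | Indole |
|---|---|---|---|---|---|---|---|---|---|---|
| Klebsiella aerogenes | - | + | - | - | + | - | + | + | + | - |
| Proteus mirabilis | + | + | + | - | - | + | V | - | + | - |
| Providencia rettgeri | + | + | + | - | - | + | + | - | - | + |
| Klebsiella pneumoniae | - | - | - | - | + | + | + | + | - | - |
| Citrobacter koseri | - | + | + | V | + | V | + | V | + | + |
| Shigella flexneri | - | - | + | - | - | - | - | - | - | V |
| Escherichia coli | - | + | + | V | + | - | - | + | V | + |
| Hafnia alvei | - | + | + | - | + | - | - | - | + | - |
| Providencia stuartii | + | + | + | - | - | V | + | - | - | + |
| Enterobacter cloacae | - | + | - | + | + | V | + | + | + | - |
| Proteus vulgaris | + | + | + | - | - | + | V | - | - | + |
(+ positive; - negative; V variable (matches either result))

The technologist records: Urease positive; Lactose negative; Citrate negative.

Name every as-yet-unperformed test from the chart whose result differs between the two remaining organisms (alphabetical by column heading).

Lactose -: excludes Klebsiella aerogenes, Klebsiella pneumoniae, Escherichia coli, Enterobacter cloacae — 7 left.
Citrate -: excludes Providencia rettgeri, Citrobacter koseri, Providencia stuartii — 4 left.
Urease +: excludes Shigella flexneri, Hafnia alvei — 2 left.
Two candidates remain: Proteus mirabilis and Proteus vulgaris.
  PDA: + vs + — same for both, does not separate.
  Motility: + vs + — same for both, does not separate.
  MR: + vs + — same for both, does not separate.
  ADH: - vs - — same for both, does not separate.
  ONPG: - vs - — same for both, does not separate.
  ornithine decarboxylase: Proteus mirabilis +, Proteus vulgaris - — discriminates.
  Indole: Proteus mirabilis -, Proteus vulgaris + — discriminates.

Indole, ornithine decarboxylase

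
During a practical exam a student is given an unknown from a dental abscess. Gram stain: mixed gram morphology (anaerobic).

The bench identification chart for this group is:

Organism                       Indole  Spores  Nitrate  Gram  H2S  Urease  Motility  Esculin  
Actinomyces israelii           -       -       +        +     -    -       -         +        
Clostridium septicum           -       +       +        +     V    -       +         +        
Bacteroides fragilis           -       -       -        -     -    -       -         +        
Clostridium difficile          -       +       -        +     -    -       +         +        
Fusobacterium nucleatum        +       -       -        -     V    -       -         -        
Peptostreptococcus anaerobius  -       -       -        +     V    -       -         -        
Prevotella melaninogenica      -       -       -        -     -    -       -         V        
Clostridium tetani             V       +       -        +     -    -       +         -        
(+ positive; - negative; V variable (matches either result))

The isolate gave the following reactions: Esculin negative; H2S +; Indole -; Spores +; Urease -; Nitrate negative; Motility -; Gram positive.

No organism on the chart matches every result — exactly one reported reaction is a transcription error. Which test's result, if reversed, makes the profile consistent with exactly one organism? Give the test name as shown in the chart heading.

As reported, no row in the chart matches all 8 reactions.
Reversing H2S → still no organism matches.
Reversing Urease → still no organism matches.
Reversing Motility → still no organism matches.
Reversing Indole → still no organism matches.
Reversing Gram → still no organism matches.
Reversing Nitrate → still no organism matches.
Reversing Spores (to -) → unique match: Peptostreptococcus anaerobius.
Reversing Esculin → still no organism matches.

Spores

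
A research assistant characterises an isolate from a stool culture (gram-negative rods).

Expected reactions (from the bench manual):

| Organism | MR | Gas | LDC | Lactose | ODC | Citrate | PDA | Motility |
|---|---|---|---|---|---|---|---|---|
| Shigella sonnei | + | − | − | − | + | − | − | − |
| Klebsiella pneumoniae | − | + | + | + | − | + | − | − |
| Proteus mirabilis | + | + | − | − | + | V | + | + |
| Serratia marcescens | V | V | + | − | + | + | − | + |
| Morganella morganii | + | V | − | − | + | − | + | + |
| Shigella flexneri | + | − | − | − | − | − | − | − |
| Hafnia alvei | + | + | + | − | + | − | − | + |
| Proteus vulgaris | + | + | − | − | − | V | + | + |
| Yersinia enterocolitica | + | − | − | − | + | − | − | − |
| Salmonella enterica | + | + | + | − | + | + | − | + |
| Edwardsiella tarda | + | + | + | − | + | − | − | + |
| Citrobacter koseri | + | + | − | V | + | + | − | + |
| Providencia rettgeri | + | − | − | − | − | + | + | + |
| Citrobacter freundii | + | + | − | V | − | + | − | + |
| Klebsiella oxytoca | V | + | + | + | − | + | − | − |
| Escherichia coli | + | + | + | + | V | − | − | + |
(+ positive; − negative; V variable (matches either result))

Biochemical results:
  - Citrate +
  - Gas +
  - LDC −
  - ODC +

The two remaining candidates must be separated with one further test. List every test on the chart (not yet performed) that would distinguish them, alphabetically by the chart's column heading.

PDA

ODC +: excludes 6 organisms — 10 left.
Citrate +: excludes 6 organisms — 4 left.
Gas +: all 4 remaining candidates are consistent.
LDC −: excludes Serratia marcescens, Salmonella enterica — 2 left.
Two candidates remain: Citrobacter koseri and Proteus mirabilis.
  MR: + vs + — same for both, does not separate.
  Lactose: V vs − — variable for at least one, does not separate.
  PDA: Citrobacter koseri −, Proteus mirabilis + — discriminates.
  Motility: + vs + — same for both, does not separate.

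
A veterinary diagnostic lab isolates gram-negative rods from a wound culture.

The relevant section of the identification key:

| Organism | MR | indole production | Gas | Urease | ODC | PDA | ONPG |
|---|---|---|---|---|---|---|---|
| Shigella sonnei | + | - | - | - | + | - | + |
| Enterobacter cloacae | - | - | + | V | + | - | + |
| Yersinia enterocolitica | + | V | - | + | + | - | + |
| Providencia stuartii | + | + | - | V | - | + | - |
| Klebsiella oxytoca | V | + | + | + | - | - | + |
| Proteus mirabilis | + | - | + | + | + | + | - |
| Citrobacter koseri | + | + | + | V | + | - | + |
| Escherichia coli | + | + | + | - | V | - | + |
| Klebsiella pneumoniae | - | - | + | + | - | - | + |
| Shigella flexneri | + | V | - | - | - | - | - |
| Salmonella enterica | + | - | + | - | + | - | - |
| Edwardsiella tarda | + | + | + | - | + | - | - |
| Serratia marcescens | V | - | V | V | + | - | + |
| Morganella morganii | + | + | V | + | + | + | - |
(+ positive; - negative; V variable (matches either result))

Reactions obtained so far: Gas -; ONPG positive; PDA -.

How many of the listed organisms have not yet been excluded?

3

Gas -: excludes 8 organisms — 6 left.
PDA -: excludes Providencia stuartii, Morganella morganii — 4 left.
ONPG +: excludes Shigella flexneri — 3 left.
Still consistent: Serratia marcescens, Shigella sonnei, Yersinia enterocolitica.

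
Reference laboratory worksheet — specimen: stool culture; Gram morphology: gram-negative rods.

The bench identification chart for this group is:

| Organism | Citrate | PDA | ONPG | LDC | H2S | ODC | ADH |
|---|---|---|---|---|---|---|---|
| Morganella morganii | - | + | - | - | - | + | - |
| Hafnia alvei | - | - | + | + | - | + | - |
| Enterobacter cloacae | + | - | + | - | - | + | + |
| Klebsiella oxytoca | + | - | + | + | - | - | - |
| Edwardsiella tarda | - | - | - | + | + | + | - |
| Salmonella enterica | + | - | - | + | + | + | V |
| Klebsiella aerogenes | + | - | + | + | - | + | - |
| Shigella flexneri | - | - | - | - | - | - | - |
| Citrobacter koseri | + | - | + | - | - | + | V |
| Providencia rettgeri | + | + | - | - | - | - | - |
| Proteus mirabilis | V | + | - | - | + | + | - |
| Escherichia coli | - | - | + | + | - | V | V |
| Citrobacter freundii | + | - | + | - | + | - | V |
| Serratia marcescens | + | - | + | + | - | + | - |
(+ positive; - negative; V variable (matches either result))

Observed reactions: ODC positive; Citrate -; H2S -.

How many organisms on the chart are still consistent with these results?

H2S -: excludes Edwardsiella tarda, Salmonella enterica, Proteus mirabilis, Citrobacter freundii — 10 left.
Citrate -: excludes 6 organisms — 4 left.
ODC +: excludes Shigella flexneri — 3 left.
Still consistent: Escherichia coli, Hafnia alvei, Morganella morganii.

3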